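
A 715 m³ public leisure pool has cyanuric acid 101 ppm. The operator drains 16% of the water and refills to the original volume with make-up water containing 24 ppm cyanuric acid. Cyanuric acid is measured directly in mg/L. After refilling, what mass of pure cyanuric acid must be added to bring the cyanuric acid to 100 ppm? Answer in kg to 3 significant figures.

Volume: 715 m³ = 715,000 L.
After draining 16% and refilling: 101 × 0.84 + 24 × 0.16 = 88.68 ppm.
Deficit to target: 100 − 88.68 = 11.32 mg/L.
Mass: 11.32 mg/L × 715,000 L = 8094 g cyanuric acid.

8.09 kg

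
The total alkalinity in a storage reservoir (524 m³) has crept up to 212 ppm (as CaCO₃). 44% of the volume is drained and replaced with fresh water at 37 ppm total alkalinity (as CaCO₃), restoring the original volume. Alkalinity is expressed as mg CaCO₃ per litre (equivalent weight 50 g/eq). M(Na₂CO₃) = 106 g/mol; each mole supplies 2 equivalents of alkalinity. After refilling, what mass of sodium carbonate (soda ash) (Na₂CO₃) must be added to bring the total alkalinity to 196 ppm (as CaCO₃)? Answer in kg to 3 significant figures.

Volume: 524 m³ = 524,000 L.
After draining 44% and refilling: 212 × 0.56 + 37 × 0.44 = 135 ppm.
Deficit to target: 196 − 135 = 61 mg/L.
As CaCO₃: 61 mg/L × 524,000 L = 31,960 g; ÷ 50 g/eq ÷ 2 = 319.6 mol Na₂CO₃.
Mass: 319.6 × 106 = 33,880 g.

33.9 kg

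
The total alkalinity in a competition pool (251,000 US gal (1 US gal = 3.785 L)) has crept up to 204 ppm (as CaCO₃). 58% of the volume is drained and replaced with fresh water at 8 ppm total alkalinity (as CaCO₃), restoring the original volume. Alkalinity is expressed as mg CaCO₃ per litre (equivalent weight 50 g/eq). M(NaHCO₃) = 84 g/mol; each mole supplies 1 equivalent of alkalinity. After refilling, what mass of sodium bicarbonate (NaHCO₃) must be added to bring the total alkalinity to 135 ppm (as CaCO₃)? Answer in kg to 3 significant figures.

71.3 kg

Volume: 251,000 US gal × 3.785 L/gal = 950,035 L.
After draining 58% and refilling: 204 × 0.42 + 8 × 0.58 = 90.32 ppm.
Deficit to target: 135 − 90.32 = 44.68 mg/L.
As CaCO₃: 44.68 mg/L × 950,035 L = 42,450 g; ÷ 50 g/eq ÷ 1 = 849 mol NaHCO₃.
Mass: 849 × 84 = 71,310 g.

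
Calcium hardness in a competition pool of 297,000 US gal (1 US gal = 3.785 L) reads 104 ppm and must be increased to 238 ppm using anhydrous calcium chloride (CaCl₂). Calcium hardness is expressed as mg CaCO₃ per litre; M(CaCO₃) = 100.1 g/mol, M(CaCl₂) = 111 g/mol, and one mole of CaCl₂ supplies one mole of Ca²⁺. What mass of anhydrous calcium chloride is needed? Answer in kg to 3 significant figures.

167 kg

Volume: 297,000 US gal × 3.785 L/gal = 1,124,145 L.
Hardness to add: (238 − 104) = 134 mg/L as CaCO₃ × 1,124,145 L = 150,600 g as CaCO₃.
Moles of Ca²⁺ (1 mol Ca²⁺ ≡ 1 mol CaCO₃): 150,600 / 100.1 g/mol = 1505 mol.
Mass of CaCl₂: 1505 × 111 = 167,000 g.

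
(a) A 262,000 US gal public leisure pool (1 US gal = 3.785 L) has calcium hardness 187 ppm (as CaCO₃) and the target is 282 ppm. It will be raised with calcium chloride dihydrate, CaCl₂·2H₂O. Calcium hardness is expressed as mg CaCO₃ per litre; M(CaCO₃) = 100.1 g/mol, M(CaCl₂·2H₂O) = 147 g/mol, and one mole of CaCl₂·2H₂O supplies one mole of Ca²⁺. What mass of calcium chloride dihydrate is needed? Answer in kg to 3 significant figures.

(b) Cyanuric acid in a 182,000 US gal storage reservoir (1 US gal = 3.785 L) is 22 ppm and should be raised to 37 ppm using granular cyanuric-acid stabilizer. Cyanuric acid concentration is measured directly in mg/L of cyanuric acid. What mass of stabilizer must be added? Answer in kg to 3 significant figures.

(a) 138 kg; (b) 10.3 kg

(a) Volume: 262,000 US gal × 3.785 L/gal = 991,670 L.
(a) Hardness to add: (282 − 187) = 95 mg/L as CaCO₃ × 991,670 L = 94,210 g as CaCO₃.
(a) Moles of Ca²⁺ (1 mol Ca²⁺ ≡ 1 mol CaCO₃): 94,210 / 100.1 g/mol = 941.1 mol.
(a) Mass of CaCl₂·2H₂O: 941.1 × 147 = 138,300 g.

(b) Volume: 182,000 US gal × 3.785 L/gal = 688,870 L.
(b) CYA to add: (37 − 22) = 15 mg/L × 688,870 L = 10,330 g cyanuric acid.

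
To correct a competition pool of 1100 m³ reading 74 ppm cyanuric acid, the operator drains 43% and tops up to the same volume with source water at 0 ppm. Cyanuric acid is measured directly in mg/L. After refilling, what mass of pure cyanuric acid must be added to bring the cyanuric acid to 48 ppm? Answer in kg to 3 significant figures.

Volume: 1100 m³ = 1,100,000 L.
After draining 43% and refilling: 74 × 0.57 + 0 × 0.43 = 42.18 ppm.
Deficit to target: 48 − 42.18 = 5.82 mg/L.
Mass: 5.82 mg/L × 1,100,000 L = 6402 g cyanuric acid.

6.40 kg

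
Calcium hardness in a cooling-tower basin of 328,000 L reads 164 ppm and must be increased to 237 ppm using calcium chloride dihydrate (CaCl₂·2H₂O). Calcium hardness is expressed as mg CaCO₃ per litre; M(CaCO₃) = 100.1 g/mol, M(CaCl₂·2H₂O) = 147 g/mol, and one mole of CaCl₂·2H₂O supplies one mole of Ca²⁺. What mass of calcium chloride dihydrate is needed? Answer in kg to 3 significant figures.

Hardness to add: (237 − 164) = 73 mg/L as CaCO₃ × 328,000 L = 23,940 g as CaCO₃.
Moles of Ca²⁺ (1 mol Ca²⁺ ≡ 1 mol CaCO₃): 23,940 / 100.1 g/mol = 239.2 mol.
Mass of CaCl₂·2H₂O: 239.2 × 147 = 35,160 g.

35.2 kg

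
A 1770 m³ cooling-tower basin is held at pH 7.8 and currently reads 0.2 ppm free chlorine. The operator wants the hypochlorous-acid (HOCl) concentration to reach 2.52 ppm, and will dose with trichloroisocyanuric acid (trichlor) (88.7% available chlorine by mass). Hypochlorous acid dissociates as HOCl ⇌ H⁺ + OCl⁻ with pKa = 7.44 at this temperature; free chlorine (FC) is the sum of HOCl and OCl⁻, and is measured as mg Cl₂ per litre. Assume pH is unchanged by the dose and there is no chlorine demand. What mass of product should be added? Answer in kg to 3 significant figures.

Volume: 1770 m³ = 1,770,000 L.
[OCl⁻]/[HOCl] = 10^(pH − pKa) = 10^(7.8 − 7.44) = 2.291; fraction as HOCl = 1/(1 + 2.291) = 0.3039.
Free chlorine required for 2.52 ppm HOCl: 2.52 / 0.3039 = 8.293 ppm.
FC to add: 8.293 − 0.2 = 8.093 mg/L as Cl₂.
Cl₂ equivalent: 8.093 mg/L × 1,770,000 L = 14,320 g.
Product at 88.7% available Cl: 14,320 / 0.887 = 16,150 g.

16.1 kg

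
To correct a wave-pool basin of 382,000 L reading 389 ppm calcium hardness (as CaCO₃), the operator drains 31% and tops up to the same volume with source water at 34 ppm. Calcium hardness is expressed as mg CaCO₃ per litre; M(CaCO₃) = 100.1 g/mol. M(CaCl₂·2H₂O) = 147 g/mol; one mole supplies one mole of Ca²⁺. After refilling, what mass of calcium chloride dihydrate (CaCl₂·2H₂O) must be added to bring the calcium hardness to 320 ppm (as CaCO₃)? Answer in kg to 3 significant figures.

23.0 kg

After draining 31% and refilling: 389 × 0.69 + 34 × 0.31 = 278.95 ppm.
Deficit to target: 320 − 278.95 = 41.05 mg/L.
As CaCO₃: 41.05 mg/L × 382,000 L = 15,680 g; ÷ 100.1 = 156.7 mol Ca²⁺.
Mass: 156.7 × 147 = 23,030 g.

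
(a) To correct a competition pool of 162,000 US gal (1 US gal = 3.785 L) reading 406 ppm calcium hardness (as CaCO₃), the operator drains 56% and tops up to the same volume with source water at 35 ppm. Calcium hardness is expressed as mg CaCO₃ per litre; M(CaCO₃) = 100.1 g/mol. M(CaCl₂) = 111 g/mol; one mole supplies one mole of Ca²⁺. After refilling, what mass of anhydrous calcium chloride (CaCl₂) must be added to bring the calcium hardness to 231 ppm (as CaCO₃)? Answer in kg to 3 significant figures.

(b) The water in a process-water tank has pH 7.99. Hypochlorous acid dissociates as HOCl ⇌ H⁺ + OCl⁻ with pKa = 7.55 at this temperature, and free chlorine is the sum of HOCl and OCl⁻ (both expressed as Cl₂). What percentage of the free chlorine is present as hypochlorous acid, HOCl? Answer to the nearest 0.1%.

(a) Volume: 162,000 US gal × 3.785 L/gal = 613,170 L.
(a) After draining 56% and refilling: 406 × 0.44 + 35 × 0.56 = 198.24 ppm.
(a) Deficit to target: 231 − 198.24 = 32.76 mg/L.
(a) As CaCO₃: 32.76 mg/L × 613,170 L = 20,090 g; ÷ 100.1 = 200.7 mol Ca²⁺.
(a) Mass: 200.7 × 111 = 22,270 g.

(b) [OCl⁻]/[HOCl] = 10^(pH − pKa) = 10^(7.99 − 7.55) = 10^0.44 = 2.754.
(b) Fraction as HOCl = 1 / (1 + 2.754) = 0.2664.

(a) 22.3 kg; (b) 26.6%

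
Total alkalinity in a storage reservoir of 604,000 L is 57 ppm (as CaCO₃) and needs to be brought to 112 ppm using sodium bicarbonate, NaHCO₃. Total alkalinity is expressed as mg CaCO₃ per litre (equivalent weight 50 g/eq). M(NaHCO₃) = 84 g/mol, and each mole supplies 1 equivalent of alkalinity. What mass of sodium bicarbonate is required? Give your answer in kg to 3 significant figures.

55.8 kg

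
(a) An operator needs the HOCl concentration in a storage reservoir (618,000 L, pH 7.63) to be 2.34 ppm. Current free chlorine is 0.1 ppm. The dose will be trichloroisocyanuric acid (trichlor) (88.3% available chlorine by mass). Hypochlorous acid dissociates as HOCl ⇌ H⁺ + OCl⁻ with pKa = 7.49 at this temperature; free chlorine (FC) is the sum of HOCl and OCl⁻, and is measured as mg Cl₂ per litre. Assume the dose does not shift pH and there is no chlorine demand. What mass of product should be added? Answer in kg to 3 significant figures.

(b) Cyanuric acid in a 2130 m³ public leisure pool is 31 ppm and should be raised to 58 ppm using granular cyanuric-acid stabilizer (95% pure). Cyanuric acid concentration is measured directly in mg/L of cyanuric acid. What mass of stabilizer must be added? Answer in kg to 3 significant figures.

(a) [OCl⁻]/[HOCl] = 10^(pH − pKa) = 10^(7.63 − 7.49) = 1.38; fraction as HOCl = 1/(1 + 1.38) = 0.4201.
(a) Free chlorine required for 2.34 ppm HOCl: 2.34 / 0.4201 = 5.57 ppm.
(a) FC to add: 5.57 − 0.1 = 5.47 mg/L as Cl₂.
(a) Cl₂ equivalent: 5.47 mg/L × 618,000 L = 3381 g.
(a) Product at 88.3% available Cl: 3381 / 0.883 = 3828 g.

(b) Volume: 2130 m³ = 2,130,000 L.
(b) CYA to add: (58 − 31) = 27 mg/L × 2,130,000 L = 57,510 g cyanuric acid.
(b) At 95% purity: 57,510 / 0.95 = 60,540 g product.

(a) 3.83 kg; (b) 60.5 kg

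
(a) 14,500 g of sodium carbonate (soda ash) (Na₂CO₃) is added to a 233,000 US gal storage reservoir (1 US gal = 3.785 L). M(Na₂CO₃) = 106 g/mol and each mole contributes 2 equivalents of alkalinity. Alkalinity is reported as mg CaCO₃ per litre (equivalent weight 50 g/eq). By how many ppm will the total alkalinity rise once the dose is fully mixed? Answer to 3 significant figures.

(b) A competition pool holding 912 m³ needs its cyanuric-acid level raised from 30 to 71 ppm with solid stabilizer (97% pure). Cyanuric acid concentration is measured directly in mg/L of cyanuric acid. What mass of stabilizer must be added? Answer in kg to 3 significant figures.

(a) 15.5 ppm; (b) 38.5 kg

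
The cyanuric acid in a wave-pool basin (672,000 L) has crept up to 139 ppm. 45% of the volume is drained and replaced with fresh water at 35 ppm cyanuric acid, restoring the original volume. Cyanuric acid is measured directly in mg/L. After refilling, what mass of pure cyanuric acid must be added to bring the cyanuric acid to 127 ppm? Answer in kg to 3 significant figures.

23.4 kg

After draining 45% and refilling: 139 × 0.55 + 35 × 0.45 = 92.2 ppm.
Deficit to target: 127 − 92.2 = 34.8 mg/L.
Mass: 34.8 mg/L × 672,000 L = 23,390 g cyanuric acid.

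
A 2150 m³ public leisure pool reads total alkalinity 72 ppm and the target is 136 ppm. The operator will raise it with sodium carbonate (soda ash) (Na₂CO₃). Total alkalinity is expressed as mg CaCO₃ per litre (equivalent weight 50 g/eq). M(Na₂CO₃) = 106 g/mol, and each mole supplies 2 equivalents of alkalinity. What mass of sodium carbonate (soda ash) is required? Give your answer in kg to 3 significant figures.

146 kg

Volume: 2150 m³ = 2,150,000 L.
Alkalinity to add: (136 − 72) = 64 mg/L as CaCO₃ × 2,150,000 L = 137,600 g as CaCO₃.
Equivalents: 137,600 g ÷ 50 g/eq = 2752 eq.
Each mole of Na₂CO₃ supplies 2 eq, so 2752 / 2 = 1376 mol.
Mass: 1376 mol × 106 g/mol = 145,900 g.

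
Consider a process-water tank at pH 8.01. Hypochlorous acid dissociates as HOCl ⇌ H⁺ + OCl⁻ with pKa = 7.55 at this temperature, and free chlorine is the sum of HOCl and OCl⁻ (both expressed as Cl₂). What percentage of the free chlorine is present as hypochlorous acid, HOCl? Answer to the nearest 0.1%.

[OCl⁻]/[HOCl] = 10^(pH − pKa) = 10^(8.01 − 7.55) = 10^0.46 = 2.884.
Fraction as HOCl = 1 / (1 + 2.884) = 0.2575.

25.7%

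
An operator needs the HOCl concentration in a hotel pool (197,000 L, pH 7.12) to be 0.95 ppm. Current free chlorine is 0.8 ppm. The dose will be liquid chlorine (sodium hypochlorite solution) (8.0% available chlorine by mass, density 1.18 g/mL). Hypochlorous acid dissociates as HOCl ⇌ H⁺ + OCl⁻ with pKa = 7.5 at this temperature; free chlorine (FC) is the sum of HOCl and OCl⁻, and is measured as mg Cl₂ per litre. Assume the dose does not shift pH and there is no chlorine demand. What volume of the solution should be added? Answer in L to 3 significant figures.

1.14 L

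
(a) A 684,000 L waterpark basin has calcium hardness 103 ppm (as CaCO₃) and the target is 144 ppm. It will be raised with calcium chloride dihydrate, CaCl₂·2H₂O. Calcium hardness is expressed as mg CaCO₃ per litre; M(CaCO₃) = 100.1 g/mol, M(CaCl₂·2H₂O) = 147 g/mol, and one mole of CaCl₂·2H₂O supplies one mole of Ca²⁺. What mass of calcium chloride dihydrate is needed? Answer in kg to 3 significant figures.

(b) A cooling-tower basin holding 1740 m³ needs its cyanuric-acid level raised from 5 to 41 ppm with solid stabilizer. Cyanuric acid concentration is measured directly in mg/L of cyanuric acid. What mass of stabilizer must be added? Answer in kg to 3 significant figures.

(a) Hardness to add: (144 − 103) = 41 mg/L as CaCO₃ × 684,000 L = 28,040 g as CaCO₃.
(a) Moles of Ca²⁺ (1 mol Ca²⁺ ≡ 1 mol CaCO₃): 28,040 / 100.1 g/mol = 280.2 mol.
(a) Mass of CaCl₂·2H₂O: 280.2 × 147 = 41,180 g.

(b) Volume: 1740 m³ = 1,740,000 L.
(b) CYA to add: (41 − 5) = 36 mg/L × 1,740,000 L = 62,640 g cyanuric acid.

(a) 41.2 kg; (b) 62.6 kg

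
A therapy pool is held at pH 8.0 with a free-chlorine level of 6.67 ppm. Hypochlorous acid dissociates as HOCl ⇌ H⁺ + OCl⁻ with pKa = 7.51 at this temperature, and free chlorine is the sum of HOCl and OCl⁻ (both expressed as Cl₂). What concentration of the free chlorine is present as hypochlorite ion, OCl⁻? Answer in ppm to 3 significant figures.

[OCl⁻]/[HOCl] = 10^(pH − pKa) = 10^(8.0 − 7.51) = 10^0.49 = 3.09.
Fraction as HOCl = 1 / (1 + 3.09) = 0.2445.
OCl⁻ = (1 − 0.2445) × 6.67 ppm = 5.039 ppm.

5.04 ppm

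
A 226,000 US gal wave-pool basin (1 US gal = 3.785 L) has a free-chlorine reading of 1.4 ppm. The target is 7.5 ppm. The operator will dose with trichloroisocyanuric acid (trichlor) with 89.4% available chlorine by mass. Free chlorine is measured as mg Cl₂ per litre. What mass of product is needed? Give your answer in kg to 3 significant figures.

5.84 kg

Volume: 226,000 US gal × 3.785 L/gal = 855,410 L.
Chlorine deficit: 7.5 − 1.4 = 6.1 ppm = 6.1 mg/L as Cl₂.
Cl₂ equivalent needed: 6.1 mg/L × 855,410 L = 5,218,000 mg = 5218 g.
Product at 89.4% available chlorine: 5218 / 0.894 = 5837 g.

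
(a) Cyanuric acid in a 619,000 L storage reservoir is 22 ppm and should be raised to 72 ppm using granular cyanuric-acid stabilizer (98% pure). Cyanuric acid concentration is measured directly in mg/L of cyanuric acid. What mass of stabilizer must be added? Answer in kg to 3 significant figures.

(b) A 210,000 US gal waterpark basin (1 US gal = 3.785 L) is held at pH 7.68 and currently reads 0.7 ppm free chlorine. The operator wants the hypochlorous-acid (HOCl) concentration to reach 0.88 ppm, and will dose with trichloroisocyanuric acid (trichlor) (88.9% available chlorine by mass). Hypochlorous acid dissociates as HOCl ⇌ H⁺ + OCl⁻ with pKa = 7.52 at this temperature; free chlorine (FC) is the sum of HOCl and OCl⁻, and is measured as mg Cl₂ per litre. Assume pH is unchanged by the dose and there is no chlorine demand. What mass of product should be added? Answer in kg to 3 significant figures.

(a) 31.6 kg; (b) 1.30 kg

(a) CYA to add: (72 − 22) = 50 mg/L × 619,000 L = 30,950 g cyanuric acid.
(a) At 98% purity: 30,950 / 0.98 = 31,580 g product.

(b) Volume: 210,000 US gal × 3.785 L/gal = 794,850 L.
(b) [OCl⁻]/[HOCl] = 10^(pH − pKa) = 10^(7.68 − 7.52) = 1.445; fraction as HOCl = 1/(1 + 1.445) = 0.4089.
(b) Free chlorine required for 0.88 ppm HOCl: 0.88 / 0.4089 = 2.152 ppm.
(b) FC to add: 2.152 − 0.7 = 1.452 mg/L as Cl₂.
(b) Cl₂ equivalent: 1.452 mg/L × 794,850 L = 1154 g.
(b) Product at 88.9% available Cl: 1154 / 0.889 = 1298 g.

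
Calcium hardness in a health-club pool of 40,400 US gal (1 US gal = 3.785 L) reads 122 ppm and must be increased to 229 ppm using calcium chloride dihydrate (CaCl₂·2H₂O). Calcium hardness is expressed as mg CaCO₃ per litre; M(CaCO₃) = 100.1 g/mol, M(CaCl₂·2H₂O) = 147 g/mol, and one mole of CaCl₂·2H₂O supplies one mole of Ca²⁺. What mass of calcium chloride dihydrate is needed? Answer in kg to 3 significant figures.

Volume: 40,400 US gal × 3.785 L/gal = 152,914 L.
Hardness to add: (229 − 122) = 107 mg/L as CaCO₃ × 152,914 L = 16,360 g as CaCO₃.
Moles of Ca²⁺ (1 mol Ca²⁺ ≡ 1 mol CaCO₃): 16,360 / 100.1 g/mol = 163.5 mol.
Mass of CaCl₂·2H₂O: 163.5 × 147 = 24,030 g.

24.0 kg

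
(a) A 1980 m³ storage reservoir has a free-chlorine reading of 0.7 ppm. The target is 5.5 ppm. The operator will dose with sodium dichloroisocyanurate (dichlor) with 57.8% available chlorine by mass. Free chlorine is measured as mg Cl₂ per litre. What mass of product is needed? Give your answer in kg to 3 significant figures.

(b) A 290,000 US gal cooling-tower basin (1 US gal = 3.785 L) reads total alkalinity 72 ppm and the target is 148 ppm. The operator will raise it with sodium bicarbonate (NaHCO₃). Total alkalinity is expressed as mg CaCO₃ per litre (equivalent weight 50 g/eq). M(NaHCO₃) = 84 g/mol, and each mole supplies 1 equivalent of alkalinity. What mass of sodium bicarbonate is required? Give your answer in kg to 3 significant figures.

(a) 16.4 kg; (b) 140 kg

(a) Volume: 1980 m³ = 1,980,000 L.
(a) Chlorine deficit: 5.5 − 0.7 = 4.8 ppm = 4.8 mg/L as Cl₂.
(a) Cl₂ equivalent needed: 4.8 mg/L × 1,980,000 L = 9,504,000 mg = 9504 g.
(a) Product at 57.8% available chlorine: 9504 / 0.578 = 16,440 g.

(b) Volume: 290,000 US gal × 3.785 L/gal = 1,097,650 L.
(b) Alkalinity to add: (148 − 72) = 76 mg/L as CaCO₃ × 1,097,650 L = 83,420 g as CaCO₃.
(b) Equivalents: 83,420 g ÷ 50 g/eq = 1668 eq.
(b) NaHCO₃ supplies 1 eq per mole → 1668 mol.
(b) Mass: 1668 mol × 84 g/mol = 140,100 g.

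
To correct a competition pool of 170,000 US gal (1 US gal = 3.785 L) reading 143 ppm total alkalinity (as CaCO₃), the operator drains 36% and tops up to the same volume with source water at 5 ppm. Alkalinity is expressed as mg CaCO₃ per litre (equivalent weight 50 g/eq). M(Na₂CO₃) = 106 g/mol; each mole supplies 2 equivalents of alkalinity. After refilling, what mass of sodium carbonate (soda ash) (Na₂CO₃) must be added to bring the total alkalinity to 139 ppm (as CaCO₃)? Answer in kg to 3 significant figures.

31.2 kg

Volume: 170,000 US gal × 3.785 L/gal = 643,450 L.
After draining 36% and refilling: 143 × 0.64 + 5 × 0.36 = 93.32 ppm.
Deficit to target: 139 − 93.32 = 45.68 mg/L.
As CaCO₃: 45.68 mg/L × 643,450 L = 29,390 g; ÷ 50 g/eq ÷ 2 = 293.9 mol Na₂CO₃.
Mass: 293.9 × 106 = 31,160 g.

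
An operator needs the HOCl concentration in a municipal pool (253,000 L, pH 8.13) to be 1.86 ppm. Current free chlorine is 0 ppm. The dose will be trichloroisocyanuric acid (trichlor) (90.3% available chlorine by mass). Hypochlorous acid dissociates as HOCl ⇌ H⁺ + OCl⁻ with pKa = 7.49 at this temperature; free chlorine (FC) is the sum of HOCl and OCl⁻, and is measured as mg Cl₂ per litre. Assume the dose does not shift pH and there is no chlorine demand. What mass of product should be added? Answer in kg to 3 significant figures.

[OCl⁻]/[HOCl] = 10^(pH − pKa) = 10^(8.13 − 7.49) = 4.365; fraction as HOCl = 1/(1 + 4.365) = 0.1864.
Free chlorine required for 1.86 ppm HOCl: 1.86 / 0.1864 = 9.979 ppm.
FC to add: 9.979 − 0 = 9.979 mg/L as Cl₂.
Cl₂ equivalent: 9.979 mg/L × 253,000 L = 2525 g.
Product at 90.3% available Cl: 2525 / 0.903 = 2796 g.

2.80 kg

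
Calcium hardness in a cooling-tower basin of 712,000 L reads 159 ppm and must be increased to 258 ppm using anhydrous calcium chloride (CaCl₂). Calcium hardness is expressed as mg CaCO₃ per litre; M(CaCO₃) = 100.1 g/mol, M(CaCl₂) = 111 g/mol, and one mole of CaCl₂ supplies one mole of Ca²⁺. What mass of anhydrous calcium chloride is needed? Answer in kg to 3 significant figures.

Hardness to add: (258 − 159) = 99 mg/L as CaCO₃ × 712,000 L = 70,490 g as CaCO₃.
Moles of Ca²⁺ (1 mol Ca²⁺ ≡ 1 mol CaCO₃): 70,490 / 100.1 g/mol = 704.2 mol.
Mass of CaCl₂: 704.2 × 111 = 78,160 g.

78.2 kg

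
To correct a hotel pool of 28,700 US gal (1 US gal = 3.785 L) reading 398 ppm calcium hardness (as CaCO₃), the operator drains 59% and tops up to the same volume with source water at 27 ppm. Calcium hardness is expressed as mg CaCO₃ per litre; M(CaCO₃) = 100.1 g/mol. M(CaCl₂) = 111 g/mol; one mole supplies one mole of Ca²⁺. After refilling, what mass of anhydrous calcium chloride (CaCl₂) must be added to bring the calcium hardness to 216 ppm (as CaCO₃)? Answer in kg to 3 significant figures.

4.44 kg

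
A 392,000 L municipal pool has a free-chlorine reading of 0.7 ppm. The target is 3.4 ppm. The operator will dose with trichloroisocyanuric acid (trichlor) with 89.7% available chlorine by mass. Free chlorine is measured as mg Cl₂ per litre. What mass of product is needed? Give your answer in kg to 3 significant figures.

1.18 kg

Chlorine deficit: 3.4 − 0.7 = 2.7 ppm = 2.7 mg/L as Cl₂.
Cl₂ equivalent needed: 2.7 mg/L × 392,000 L = 1,058,000 mg = 1058 g.
Product at 89.7% available chlorine: 1058 / 0.897 = 1180 g.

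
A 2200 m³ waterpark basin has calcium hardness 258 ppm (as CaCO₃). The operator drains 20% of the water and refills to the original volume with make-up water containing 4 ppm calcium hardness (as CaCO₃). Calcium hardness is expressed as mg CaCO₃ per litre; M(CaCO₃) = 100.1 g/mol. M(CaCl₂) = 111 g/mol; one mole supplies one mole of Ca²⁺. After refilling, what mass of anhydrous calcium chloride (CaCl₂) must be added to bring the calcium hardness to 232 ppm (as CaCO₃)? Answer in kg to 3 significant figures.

60.5 kg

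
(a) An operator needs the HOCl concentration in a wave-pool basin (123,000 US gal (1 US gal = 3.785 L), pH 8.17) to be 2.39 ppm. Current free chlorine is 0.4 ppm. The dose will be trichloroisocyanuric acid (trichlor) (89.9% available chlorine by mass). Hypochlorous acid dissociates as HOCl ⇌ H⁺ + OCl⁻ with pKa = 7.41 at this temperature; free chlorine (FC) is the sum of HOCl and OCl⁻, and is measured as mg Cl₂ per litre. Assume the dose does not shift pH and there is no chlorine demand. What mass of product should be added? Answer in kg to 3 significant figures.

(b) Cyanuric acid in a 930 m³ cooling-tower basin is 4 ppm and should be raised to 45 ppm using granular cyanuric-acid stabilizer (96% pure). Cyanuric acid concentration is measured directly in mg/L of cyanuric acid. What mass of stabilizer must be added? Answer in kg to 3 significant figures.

(a) 8.15 kg; (b) 39.7 kg

(a) Volume: 123,000 US gal × 3.785 L/gal = 465,555 L.
(a) [OCl⁻]/[HOCl] = 10^(pH − pKa) = 10^(8.17 − 7.41) = 5.754; fraction as HOCl = 1/(1 + 5.754) = 0.1481.
(a) Free chlorine required for 2.39 ppm HOCl: 2.39 / 0.1481 = 16.14 ppm.
(a) FC to add: 16.14 − 0.4 = 15.74 mg/L as Cl₂.
(a) Cl₂ equivalent: 15.74 mg/L × 465,555 L = 7329 g.
(a) Product at 89.9% available Cl: 7329 / 0.899 = 8153 g.

(b) Volume: 930 m³ = 930,000 L.
(b) CYA to add: (45 − 4) = 41 mg/L × 930,000 L = 38,130 g cyanuric acid.
(b) At 96% purity: 38,130 / 0.96 = 39,720 g product.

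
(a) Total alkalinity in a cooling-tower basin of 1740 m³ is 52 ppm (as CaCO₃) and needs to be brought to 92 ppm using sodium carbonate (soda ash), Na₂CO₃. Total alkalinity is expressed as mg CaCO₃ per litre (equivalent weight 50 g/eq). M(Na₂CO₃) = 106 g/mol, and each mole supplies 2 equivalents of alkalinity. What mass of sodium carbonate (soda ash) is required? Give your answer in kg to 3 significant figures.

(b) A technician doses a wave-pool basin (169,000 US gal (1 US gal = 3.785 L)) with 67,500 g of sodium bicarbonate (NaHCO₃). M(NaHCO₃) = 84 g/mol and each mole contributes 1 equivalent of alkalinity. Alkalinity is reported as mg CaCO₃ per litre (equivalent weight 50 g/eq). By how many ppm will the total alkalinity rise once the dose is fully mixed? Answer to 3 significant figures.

(a) 73.8 kg; (b) 62.8 ppm

(a) Volume: 1740 m³ = 1,740,000 L.
(a) Alkalinity to add: (92 − 52) = 40 mg/L as CaCO₃ × 1,740,000 L = 69,600 g as CaCO₃.
(a) Equivalents: 69,600 g ÷ 50 g/eq = 1392 eq.
(a) Each mole of Na₂CO₃ supplies 2 eq, so 1392 / 2 = 696 mol.
(a) Mass: 696 mol × 106 g/mol = 73,780 g.

(b) Volume: 169,000 US gal × 3.785 L/gal = 639,665 L.
(b) Moles of NaHCO₃: 67,500 g ÷ 84 g/mol = 803.6 mol → 803.6 eq of alkalinity.
(b) As CaCO₃: 803.6 eq × 50 g/eq = 40,180 g.
(b) Rise: 40,180 g / 639,665 L × 1000 = 62.81 mg/L.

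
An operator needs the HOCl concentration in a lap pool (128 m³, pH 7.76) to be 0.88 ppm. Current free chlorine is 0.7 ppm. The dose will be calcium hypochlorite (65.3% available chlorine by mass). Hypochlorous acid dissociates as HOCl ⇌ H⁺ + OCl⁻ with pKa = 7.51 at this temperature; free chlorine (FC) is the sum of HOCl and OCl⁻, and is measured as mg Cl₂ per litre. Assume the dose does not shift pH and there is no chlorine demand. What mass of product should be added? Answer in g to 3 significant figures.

342 g

Volume: 128 m³ = 128,000 L.
[OCl⁻]/[HOCl] = 10^(pH − pKa) = 10^(7.76 − 7.51) = 1.778; fraction as HOCl = 1/(1 + 1.778) = 0.3599.
Free chlorine required for 0.88 ppm HOCl: 0.88 / 0.3599 = 2.445 ppm.
FC to add: 2.445 − 0.7 = 1.745 mg/L as Cl₂.
Cl₂ equivalent: 1.745 mg/L × 128,000 L = 223.3 g.
Product at 65.3% available Cl: 223.3 / 0.653 = 342 g.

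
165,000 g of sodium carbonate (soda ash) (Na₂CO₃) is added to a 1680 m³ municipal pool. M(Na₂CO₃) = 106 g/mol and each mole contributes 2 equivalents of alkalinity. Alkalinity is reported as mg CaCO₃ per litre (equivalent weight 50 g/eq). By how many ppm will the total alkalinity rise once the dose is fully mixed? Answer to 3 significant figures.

Volume: 1680 m³ = 1,680,000 L.
Moles of Na₂CO₃: 165,000 g ÷ 106 g/mol = 1557 mol → 3113 eq of alkalinity.
As CaCO₃: 3113 eq × 50 g/eq = 155,700 g.
Rise: 155,700 g / 1,680,000 L × 1000 = 92.65 mg/L.

92.7 ppm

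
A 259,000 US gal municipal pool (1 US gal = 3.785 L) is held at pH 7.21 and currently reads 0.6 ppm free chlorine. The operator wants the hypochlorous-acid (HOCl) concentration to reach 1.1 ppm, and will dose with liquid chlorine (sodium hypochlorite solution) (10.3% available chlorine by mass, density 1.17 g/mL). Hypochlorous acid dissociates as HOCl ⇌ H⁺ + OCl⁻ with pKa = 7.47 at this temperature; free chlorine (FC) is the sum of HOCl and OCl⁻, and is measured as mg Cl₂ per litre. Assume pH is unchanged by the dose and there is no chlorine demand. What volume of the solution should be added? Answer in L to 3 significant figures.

8.98 L

Volume: 259,000 US gal × 3.785 L/gal = 980,315 L.
[OCl⁻]/[HOCl] = 10^(pH − pKa) = 10^(7.21 − 7.47) = 0.5495; fraction as HOCl = 1/(1 + 0.5495) = 0.6454.
Free chlorine required for 1.1 ppm HOCl: 1.1 / 0.6454 = 1.704 ppm.
FC to add: 1.704 − 0.6 = 1.104 mg/L as Cl₂.
Cl₂ equivalent: 1.104 mg/L × 980,315 L = 1083 g.
Product at 10.3% available Cl: 1083 / 0.103 = 10,510 g.
Volume: 10,510 g ÷ 1.17 g/mL = 8985 mL.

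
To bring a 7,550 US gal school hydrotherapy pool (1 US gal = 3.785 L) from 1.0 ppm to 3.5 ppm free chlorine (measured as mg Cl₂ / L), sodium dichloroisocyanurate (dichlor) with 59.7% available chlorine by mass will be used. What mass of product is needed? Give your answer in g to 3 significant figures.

120 g

Volume: 7,550 US gal × 3.785 L/gal = 28,577 L.
Chlorine deficit: 3.5 − 1.0 = 2.5 ppm = 2.5 mg/L as Cl₂.
Cl₂ equivalent needed: 2.5 mg/L × 28,577 L = 71,440 mg = 71.44 g.
Product at 59.7% available chlorine: 71.44 / 0.597 = 119.7 g.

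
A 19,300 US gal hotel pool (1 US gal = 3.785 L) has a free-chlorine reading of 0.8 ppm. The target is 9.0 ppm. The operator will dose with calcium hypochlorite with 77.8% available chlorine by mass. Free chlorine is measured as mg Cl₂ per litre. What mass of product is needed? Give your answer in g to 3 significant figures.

Volume: 19,300 US gal × 3.785 L/gal = 73,050 L.
Chlorine deficit: 9.0 − 0.8 = 8.2 ppm = 8.2 mg/L as Cl₂.
Cl₂ equivalent needed: 8.2 mg/L × 73,050 L = 599,000 mg = 599 g.
Product at 77.8% available chlorine: 599 / 0.778 = 769.9 g.

770 g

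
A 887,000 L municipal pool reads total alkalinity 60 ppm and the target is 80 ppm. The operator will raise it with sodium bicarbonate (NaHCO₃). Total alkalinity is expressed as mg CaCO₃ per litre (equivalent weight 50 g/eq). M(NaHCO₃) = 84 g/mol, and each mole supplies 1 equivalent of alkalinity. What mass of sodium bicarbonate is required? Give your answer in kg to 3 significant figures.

Alkalinity to add: (80 − 60) = 20 mg/L as CaCO₃ × 887,000 L = 17,740 g as CaCO₃.
Equivalents: 17,740 g ÷ 50 g/eq = 354.8 eq.
NaHCO₃ supplies 1 eq per mole → 354.8 mol.
Mass: 354.8 mol × 84 g/mol = 29,800 g.

29.8 kg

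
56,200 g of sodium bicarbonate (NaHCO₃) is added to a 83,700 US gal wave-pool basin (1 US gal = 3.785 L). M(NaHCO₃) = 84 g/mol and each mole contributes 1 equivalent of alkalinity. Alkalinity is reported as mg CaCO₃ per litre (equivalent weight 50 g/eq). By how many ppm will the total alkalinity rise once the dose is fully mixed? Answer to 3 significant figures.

106 ppm

Volume: 83,700 US gal × 3.785 L/gal = 316,804 L.
Moles of NaHCO₃: 56,200 g ÷ 84 g/mol = 669 mol → 669 eq of alkalinity.
As CaCO₃: 669 eq × 50 g/eq = 33,450 g.
Rise: 33,450 g / 316,804 L × 1000 = 105.6 mg/L.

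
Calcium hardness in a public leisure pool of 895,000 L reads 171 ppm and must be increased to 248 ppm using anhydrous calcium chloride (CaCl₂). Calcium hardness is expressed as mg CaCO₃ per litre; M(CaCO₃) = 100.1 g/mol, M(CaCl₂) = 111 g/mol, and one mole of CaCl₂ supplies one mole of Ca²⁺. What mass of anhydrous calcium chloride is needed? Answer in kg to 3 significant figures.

76.4 kg

Hardness to add: (248 − 171) = 77 mg/L as CaCO₃ × 895,000 L = 68,920 g as CaCO₃.
Moles of Ca²⁺ (1 mol Ca²⁺ ≡ 1 mol CaCO₃): 68,920 / 100.1 g/mol = 688.5 mol.
Mass of CaCl₂: 688.5 × 111 = 76,420 g.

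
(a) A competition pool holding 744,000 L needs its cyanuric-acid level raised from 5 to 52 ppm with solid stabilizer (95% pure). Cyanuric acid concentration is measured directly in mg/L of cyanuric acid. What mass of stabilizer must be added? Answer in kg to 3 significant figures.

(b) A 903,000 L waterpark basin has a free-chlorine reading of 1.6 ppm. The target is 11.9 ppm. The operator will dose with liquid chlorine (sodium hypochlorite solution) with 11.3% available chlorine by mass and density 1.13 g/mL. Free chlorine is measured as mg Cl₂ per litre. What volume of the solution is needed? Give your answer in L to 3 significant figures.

(a) CYA to add: (52 − 5) = 47 mg/L × 744,000 L = 34,970 g cyanuric acid.
(a) At 95% purity: 34,970 / 0.95 = 36,810 g product.

(b) Chlorine deficit: 11.9 − 1.6 = 10.3 ppm = 10.3 mg/L as Cl₂.
(b) Cl₂ equivalent needed: 10.3 mg/L × 903,000 L = 9,301,000 mg = 9301 g.
(b) Product at 11.3% available chlorine: 9301 / 0.113 = 82,310 g.
(b) Volume at density 1.13 g/mL: 82,310 g ÷ 1.13 g/mL = 72,840 mL.

(a) 36.8 kg; (b) 72.8 L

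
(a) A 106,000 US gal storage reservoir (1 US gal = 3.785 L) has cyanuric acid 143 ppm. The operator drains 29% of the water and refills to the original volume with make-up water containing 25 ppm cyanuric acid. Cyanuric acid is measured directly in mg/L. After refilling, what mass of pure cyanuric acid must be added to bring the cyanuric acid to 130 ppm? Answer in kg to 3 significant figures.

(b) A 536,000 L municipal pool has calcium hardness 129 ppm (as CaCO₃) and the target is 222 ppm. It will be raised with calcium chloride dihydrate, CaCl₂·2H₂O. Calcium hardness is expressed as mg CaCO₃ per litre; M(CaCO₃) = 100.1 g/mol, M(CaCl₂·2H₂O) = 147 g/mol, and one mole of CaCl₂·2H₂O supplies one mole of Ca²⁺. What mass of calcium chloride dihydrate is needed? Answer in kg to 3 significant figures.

(a) 8.51 kg; (b) 73.2 kg

(a) Volume: 106,000 US gal × 3.785 L/gal = 401,210 L.
(a) After draining 29% and refilling: 143 × 0.71 + 25 × 0.29 = 108.78 ppm.
(a) Deficit to target: 130 − 108.78 = 21.22 mg/L.
(a) Mass: 21.22 mg/L × 401,210 L = 8514 g cyanuric acid.

(b) Hardness to add: (222 − 129) = 93 mg/L as CaCO₃ × 536,000 L = 49,850 g as CaCO₃.
(b) Moles of Ca²⁺ (1 mol Ca²⁺ ≡ 1 mol CaCO₃): 49,850 / 100.1 g/mol = 498 mol.
(b) Mass of CaCl₂·2H₂O: 498 × 147 = 73,200 g.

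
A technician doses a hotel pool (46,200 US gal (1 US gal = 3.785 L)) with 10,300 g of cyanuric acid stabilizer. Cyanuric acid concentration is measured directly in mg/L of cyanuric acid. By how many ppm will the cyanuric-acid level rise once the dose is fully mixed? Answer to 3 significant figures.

Volume: 46,200 US gal × 3.785 L/gal = 174,867 L.
Rise: 10,300 g / 174,867 L × 1000 = 58.9 mg/L.

58.9 ppm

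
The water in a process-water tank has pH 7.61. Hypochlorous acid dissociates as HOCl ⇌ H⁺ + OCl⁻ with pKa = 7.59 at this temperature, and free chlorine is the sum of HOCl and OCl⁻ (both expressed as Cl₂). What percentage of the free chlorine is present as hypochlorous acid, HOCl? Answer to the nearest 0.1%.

48.8%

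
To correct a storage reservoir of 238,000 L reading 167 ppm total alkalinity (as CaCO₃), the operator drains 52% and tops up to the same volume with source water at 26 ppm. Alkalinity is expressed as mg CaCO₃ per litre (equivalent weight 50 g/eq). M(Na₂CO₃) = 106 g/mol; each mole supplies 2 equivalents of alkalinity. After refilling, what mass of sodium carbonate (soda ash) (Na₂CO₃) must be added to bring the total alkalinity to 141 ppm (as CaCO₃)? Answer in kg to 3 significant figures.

11.9 kg

After draining 52% and refilling: 167 × 0.48 + 26 × 0.52 = 93.68 ppm.
Deficit to target: 141 − 93.68 = 47.32 mg/L.
As CaCO₃: 47.32 mg/L × 238,000 L = 11,260 g; ÷ 50 g/eq ÷ 2 = 112.6 mol Na₂CO₃.
Mass: 112.6 × 106 = 11,940 g.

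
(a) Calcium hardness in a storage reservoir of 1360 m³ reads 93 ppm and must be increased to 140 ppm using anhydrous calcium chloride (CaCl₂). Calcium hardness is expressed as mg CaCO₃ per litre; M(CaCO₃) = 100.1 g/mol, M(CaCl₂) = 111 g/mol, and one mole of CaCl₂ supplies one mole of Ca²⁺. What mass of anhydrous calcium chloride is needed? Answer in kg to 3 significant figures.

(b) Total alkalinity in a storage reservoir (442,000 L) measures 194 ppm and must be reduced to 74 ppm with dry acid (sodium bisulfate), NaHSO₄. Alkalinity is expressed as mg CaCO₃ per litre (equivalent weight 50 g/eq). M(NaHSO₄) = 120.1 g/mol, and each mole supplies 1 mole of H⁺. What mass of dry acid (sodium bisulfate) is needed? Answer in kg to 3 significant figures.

(a) 70.9 kg; (b) 127 kg

(a) Volume: 1360 m³ = 1,360,000 L.
(a) Hardness to add: (140 − 93) = 47 mg/L as CaCO₃ × 1,360,000 L = 63,920 g as CaCO₃.
(a) Moles of Ca²⁺ (1 mol Ca²⁺ ≡ 1 mol CaCO₃): 63,920 / 100.1 g/mol = 638.6 mol.
(a) Mass of CaCl₂: 638.6 × 111 = 70,880 g.

(b) Alkalinity to neutralize: (194 − 74) = 120 mg/L as CaCO₃ × 442,000 L = 53,040 g as CaCO₃.
(b) Equivalents of H⁺ required: 53,040 ÷ 50 g/eq = 1061 eq = 1061 mol NaHSO₄.
(b) Mass of NaHSO₄: 1061 × 120.1 = 127,400 g.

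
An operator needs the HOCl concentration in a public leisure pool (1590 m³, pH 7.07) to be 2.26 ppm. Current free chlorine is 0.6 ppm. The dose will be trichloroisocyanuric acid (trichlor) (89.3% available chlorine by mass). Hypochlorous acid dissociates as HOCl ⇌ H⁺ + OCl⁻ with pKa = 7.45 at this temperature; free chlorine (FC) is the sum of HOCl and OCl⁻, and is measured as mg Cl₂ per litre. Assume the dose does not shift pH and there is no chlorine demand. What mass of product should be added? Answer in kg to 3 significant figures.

Volume: 1590 m³ = 1,590,000 L.
[OCl⁻]/[HOCl] = 10^(pH − pKa) = 10^(7.07 − 7.45) = 0.4169; fraction as HOCl = 1/(1 + 0.4169) = 0.7058.
Free chlorine required for 2.26 ppm HOCl: 2.26 / 0.7058 = 3.202 ppm.
FC to add: 3.202 − 0.6 = 2.602 mg/L as Cl₂.
Cl₂ equivalent: 2.602 mg/L × 1,590,000 L = 4137 g.
Product at 89.3% available Cl: 4137 / 0.893 = 4633 g.

4.63 kg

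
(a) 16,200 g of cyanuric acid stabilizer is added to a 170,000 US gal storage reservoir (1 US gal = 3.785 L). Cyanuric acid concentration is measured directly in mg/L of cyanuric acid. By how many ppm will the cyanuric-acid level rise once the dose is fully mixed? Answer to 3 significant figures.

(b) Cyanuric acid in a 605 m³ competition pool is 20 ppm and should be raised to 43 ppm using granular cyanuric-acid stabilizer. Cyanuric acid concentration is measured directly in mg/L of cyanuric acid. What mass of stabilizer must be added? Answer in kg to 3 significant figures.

(a) 25.2 ppm; (b) 13.9 kg

(a) Volume: 170,000 US gal × 3.785 L/gal = 643,450 L.
(a) Rise: 16,200 g / 643,450 L × 1000 = 25.18 mg/L.

(b) Volume: 605 m³ = 605,000 L.
(b) CYA to add: (43 − 20) = 23 mg/L × 605,000 L = 13,920 g cyanuric acid.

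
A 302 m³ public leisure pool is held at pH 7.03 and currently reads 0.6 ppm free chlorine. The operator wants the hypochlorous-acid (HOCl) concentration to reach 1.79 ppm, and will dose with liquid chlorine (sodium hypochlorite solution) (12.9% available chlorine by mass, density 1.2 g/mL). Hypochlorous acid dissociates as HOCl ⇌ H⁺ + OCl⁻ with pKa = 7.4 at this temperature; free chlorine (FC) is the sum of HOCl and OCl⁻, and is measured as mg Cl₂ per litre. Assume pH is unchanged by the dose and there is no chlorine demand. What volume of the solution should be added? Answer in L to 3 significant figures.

3.81 L

Volume: 302 m³ = 302,000 L.
[OCl⁻]/[HOCl] = 10^(pH − pKa) = 10^(7.03 − 7.4) = 0.4266; fraction as HOCl = 1/(1 + 0.4266) = 0.701.
Free chlorine required for 1.79 ppm HOCl: 1.79 / 0.701 = 2.554 ppm.
FC to add: 2.554 − 0.6 = 1.954 mg/L as Cl₂.
Cl₂ equivalent: 1.954 mg/L × 302,000 L = 590 g.
Product at 12.9% available Cl: 590 / 0.129 = 4573 g.
Volume: 4573 g ÷ 1.2 g/mL = 3811 mL.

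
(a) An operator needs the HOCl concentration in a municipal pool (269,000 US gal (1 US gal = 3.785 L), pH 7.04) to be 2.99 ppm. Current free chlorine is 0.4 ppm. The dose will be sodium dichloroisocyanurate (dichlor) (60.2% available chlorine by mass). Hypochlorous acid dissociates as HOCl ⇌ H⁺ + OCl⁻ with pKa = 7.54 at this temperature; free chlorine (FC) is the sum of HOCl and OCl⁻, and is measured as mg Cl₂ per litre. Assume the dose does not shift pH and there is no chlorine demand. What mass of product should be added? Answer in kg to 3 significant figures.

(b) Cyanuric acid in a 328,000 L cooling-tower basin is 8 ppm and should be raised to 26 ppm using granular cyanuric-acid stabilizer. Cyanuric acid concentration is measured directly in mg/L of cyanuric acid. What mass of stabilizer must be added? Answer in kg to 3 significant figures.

(a) 5.98 kg; (b) 5.90 kg

(a) Volume: 269,000 US gal × 3.785 L/gal = 1,018,165 L.
(a) [OCl⁻]/[HOCl] = 10^(pH − pKa) = 10^(7.04 − 7.54) = 0.3162; fraction as HOCl = 1/(1 + 0.3162) = 0.7597.
(a) Free chlorine required for 2.99 ppm HOCl: 2.99 / 0.7597 = 3.936 ppm.
(a) FC to add: 3.936 − 0.4 = 3.536 mg/L as Cl₂.
(a) Cl₂ equivalent: 3.536 mg/L × 1,018,165 L = 3600 g.
(a) Product at 60.2% available Cl: 3600 / 0.602 = 5980 g.

(b) CYA to add: (26 − 8) = 18 mg/L × 328,000 L = 5904 g cyanuric acid.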